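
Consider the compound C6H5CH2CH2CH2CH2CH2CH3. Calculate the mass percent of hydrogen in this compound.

Element totals:
  C: 12
  H: 18
Molecular formula: C12H18.
Molar mass = 162.276 g/mol.
Mass from H: 18 × 1.008 = 18.144 g/mol.
%H = 18.144 / 162.276 × 100 = 11.18%.

11.18%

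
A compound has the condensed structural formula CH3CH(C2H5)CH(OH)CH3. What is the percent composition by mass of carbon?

Element totals:
  C: 6
  H: 14
  O: 1
Molecular formula: C6H14O.
Molar mass = 102.177 g/mol.
Mass from C: 6 × 12.011 = 72.066 g/mol.
%C = 72.066 / 102.177 × 100 = 70.53%.

70.53%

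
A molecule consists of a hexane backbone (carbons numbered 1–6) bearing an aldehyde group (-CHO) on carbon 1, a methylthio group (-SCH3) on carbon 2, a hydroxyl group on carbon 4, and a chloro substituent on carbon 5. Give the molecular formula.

Atom tally by fragment:
  OHCCH2 → C:2 H:3 O:1
  CH(SCH3) → C:2 H:4 S:1
  CH2 → C:1 H:2
  CH(OH) → C:1 H:2 O:1
  CH(Cl) → C:1 H:1 Cl:1
  CH3 → C:1 H:3
Element totals:
  C: 8
  H: 15
  Cl: 1
  O: 2
  S: 1

C8H15ClO2S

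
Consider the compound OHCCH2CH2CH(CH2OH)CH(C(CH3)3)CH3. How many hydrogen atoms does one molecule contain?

22

Element totals:
  C: 11
  H: 22
  O: 2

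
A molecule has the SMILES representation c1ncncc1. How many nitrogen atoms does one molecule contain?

2

Atom tally by fragment:
  pyrimidine ring core → C:4 H:4 N:2
Element totals:
  C: 4
  H: 4
  N: 2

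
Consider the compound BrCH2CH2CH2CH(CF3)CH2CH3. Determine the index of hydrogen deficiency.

0

Element totals:
  C: 7
  H: 12
  Br: 1
  F: 3
Molecular formula: C7H12BrF3.
DoU = (2C + 2 + N − H − X) / 2 = (2·7 + 2 + 0 − 12 − 4) / 2 = 0.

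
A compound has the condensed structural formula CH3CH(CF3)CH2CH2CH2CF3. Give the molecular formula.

Element totals:
  C: 7
  H: 10
  F: 6

C7H10F6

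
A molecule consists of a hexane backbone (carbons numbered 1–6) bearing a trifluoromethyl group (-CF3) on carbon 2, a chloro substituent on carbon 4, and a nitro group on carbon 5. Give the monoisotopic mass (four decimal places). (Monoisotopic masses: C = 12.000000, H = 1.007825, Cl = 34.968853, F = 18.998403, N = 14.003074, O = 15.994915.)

Atom tally by fragment:
  CH3 → C:1 H:3
  CH(CF3) → C:2 H:1 F:3
  CH2 → C:1 H:2
  CH(Cl) → C:1 H:1 Cl:1
  CH(NO2) → C:1 H:1 N:1 O:2
  CH3 → C:1 H:3
Element totals:
  C: 7
  H: 11
  Cl: 1
  F: 3
  N: 1
  O: 2
Molecular formula: C7H11ClF3NO2.
  M = 7(12.0) + 11(1.007825) + 34.968853 + 3(18.998403) + 14.003074 + 2(15.994915)
    = 84.000000 + 11.086075 + 34.968853 + 56.995209 + 14.003074 + 31.989830 = 233.043041

233.0430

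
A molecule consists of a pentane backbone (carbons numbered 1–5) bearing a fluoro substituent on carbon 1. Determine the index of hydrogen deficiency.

0

Atom tally by fragment:
  FCH2 → C:1 H:2 F:1
  CH2 → C:1 H:2
  CH2 → C:1 H:2
  CH2 → C:1 H:2
  CH3 → C:1 H:3
Element totals:
  C: 5
  H: 11
  F: 1
Molecular formula: C5H11F.
DoU = (2C + 2 + N − H − X) / 2 = (2·5 + 2 + 0 − 11 − 1) / 2 = 0.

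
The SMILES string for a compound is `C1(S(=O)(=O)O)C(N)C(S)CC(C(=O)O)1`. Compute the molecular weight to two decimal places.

Atom tally by fragment:
  cyclopentane ring core → C:5 H:10
  (− 4 ring H displaced by substituents)
  + SO3H → S:1 O:3 H:1
  + NH2 → N:1 H:2
  + SH → S:1 H:1
  + COOH → C:1 H:1 O:2
Element totals:
  C: 6
  H: 11
  N: 1
  O: 5
  S: 2
Molecular formula: C6H11NO5S2.
  M = 6(12.011) + 11(1.008) + 14.007 + 5(15.999) + 2(32.06)
    = 72.066 + 11.088 + 14.007 + 79.995 + 64.120 = 241.276

241.28 g/mol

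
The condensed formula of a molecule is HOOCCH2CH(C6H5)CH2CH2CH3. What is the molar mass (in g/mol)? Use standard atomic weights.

192.26 g/mol

Element totals:
  C: 12
  H: 16
  O: 2
Molecular formula: C12H16O2.
  M = 12(12.011) + 16(1.008) + 2(15.999)
    = 144.132 + 16.128 + 31.998 = 192.258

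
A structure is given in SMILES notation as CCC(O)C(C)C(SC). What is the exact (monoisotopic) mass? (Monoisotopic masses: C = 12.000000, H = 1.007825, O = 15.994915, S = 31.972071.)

148.0922

Atom tally by fragment:
  CH3 → C:1 H:3
  CH2 → C:1 H:2
  CH(OH) → C:1 H:2 O:1
  CH(CH3) → C:2 H:4
  CH2SCH3 → C:2 H:5 S:1
Element totals:
  C: 7
  H: 16
  O: 1
  S: 1
Molecular formula: C7H16OS.
  M = 7(12.0) + 16(1.007825) + 15.994915 + 31.972071
    = 84.000000 + 16.125200 + 15.994915 + 31.972071 = 148.092186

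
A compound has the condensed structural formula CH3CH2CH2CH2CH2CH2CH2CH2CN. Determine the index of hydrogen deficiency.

Atom tally by fragment:
  CH3 → C:1 H:3
  CH2 → C:1 H:2
  CH2 → C:1 H:2
  CH2 → C:1 H:2
  CH2 → C:1 H:2
  CH2 → C:1 H:2
  CH2 → C:1 H:2
  CH2CN → C:2 H:2 N:1
Element totals:
  C: 9
  H: 17
  N: 1
Molecular formula: C9H17N.
DoU = (2C + 2 + N − H − X) / 2 = (2·9 + 2 + 1 − 17 − 0) / 2 = 2.

2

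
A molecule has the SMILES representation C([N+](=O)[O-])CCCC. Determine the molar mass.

Atom tally by fragment:
  O2NCH2 → C:1 H:2 N:1 O:2
  CH2 → C:1 H:2
  CH2 → C:1 H:2
  CH2 → C:1 H:2
  CH3 → C:1 H:3
Element totals:
  C: 5
  H: 11
  N: 1
  O: 2
Molecular formula: C5H11NO2.
  M = 5(12.011) + 11(1.008) + 14.007 + 2(15.999)
    = 60.055 + 11.088 + 14.007 + 31.998 = 117.148

117.15 g/mol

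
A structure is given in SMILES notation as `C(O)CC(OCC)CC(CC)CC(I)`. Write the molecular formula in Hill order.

C11H23IO2

Atom tally by fragment:
  HOCH2 → C:1 H:3 O:1
  CH2 → C:1 H:2
  CH(OC2H5) → C:3 H:6 O:1
  CH2 → C:1 H:2
  CH(C2H5) → C:3 H:6
  CH2 → C:1 H:2
  CH2I → C:1 H:2 I:1
Element totals:
  C: 11
  H: 23
  I: 1
  O: 2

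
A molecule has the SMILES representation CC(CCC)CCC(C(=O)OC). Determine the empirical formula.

C5H10O

Atom tally by fragment:
  CH3 → C:1 H:3
  CH(CH2CH2CH3) → C:4 H:8
  CH2 → C:1 H:2
  CH2 → C:1 H:2
  CH2COOCH3 → C:3 H:5 O:2
Element totals:
  C: 10
  H: 20
  O: 2
Molecular formula: C10H20O2.
gcd of subscripts = 2; dividing each by 2:
  C: 10/2 = 5
  H: 20/2 = 10
  O: 2/2 = 1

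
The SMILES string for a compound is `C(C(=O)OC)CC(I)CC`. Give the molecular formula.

Atom tally by fragment:
  CH3OOCCH2 → C:3 H:5 O:2
  CH2 → C:1 H:2
  CH(I) → C:1 H:1 I:1
  CH2 → C:1 H:2
  CH3 → C:1 H:3
Element totals:
  C: 7
  H: 13
  I: 1
  O: 2

C7H13IO2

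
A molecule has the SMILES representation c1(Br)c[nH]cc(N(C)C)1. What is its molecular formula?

Atom tally by fragment:
  pyrrole ring core → C:4 H:5 N:1
  (− 2 ring H displaced by substituents)
  + Br → Br:1
  + N(CH3)2 → N:1 C:2 H:6
Element totals:
  C: 6
  H: 9
  Br: 1
  N: 2

C6H9BrN2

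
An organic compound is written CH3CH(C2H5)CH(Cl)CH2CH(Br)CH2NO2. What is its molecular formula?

Atom tally by fragment:
  CH3 → C:1 H:3
  CH(C2H5) → C:3 H:6
  CH(Cl) → C:1 H:1 Cl:1
  CH2 → C:1 H:2
  CH(Br) → C:1 H:1 Br:1
  CH2NO2 → C:1 H:2 N:1 O:2
Element totals:
  C: 8
  H: 15
  Br: 1
  Cl: 1
  N: 1
  O: 2

C8H15BrClNO2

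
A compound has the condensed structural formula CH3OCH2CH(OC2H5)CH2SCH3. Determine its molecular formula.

Atom tally by fragment:
  CH3OCH2 → C:2 H:5 O:1
  CH(OC2H5) → C:3 H:6 O:1
  CH2SCH3 → C:2 H:5 S:1
Element totals:
  C: 7
  H: 16
  O: 2
  S: 1

C7H16O2S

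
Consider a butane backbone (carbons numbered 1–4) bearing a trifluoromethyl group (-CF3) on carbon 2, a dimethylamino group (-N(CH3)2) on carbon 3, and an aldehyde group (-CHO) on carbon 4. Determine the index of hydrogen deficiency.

1

Atom tally by fragment:
  CH3 → C:1 H:3
  CH(CF3) → C:2 H:1 F:3
  CH(N(CH3)2) → C:3 H:7 N:1
  CH2CHO → C:2 H:3 O:1
Element totals:
  C: 8
  H: 14
  F: 3
  N: 1
  O: 1
Molecular formula: C8H14F3NO.
DoU = (2C + 2 + N − H − X) / 2 = (2·8 + 2 + 1 − 14 − 3) / 2 = 1.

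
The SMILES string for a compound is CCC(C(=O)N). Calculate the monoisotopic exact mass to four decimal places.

Atom tally by fragment:
  CH3 → C:1 H:3
  CH2 → C:1 H:2
  CH2CONH2 → C:2 H:4 O:1 N:1
Element totals:
  C: 4
  H: 9
  N: 1
  O: 1
Molecular formula: C4H9NO.
  M = 4(12.0) + 9(1.007825) + 14.003074 + 15.994915
    = 48.000000 + 9.070425 + 14.003074 + 15.994915 = 87.068414

87.0684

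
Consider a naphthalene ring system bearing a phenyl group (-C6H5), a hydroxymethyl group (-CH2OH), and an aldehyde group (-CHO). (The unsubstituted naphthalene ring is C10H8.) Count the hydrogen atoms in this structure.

14

Atom tally by fragment:
  naphthalene ring system core → C:10 H:8
  (− 3 ring H displaced by substituents)
  + C6H5 → C:6 H:5
  + CH2OH → C:1 H:3 O:1
  + CHO → C:1 H:1 O:1
Element totals:
  C: 18
  H: 14
  O: 2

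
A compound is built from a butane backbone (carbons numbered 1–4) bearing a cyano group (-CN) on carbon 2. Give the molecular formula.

C5H9N

Atom tally by fragment:
  CH3 → C:1 H:3
  CH(CN) → C:2 H:1 N:1
  CH2 → C:1 H:2
  CH3 → C:1 H:3
Element totals:
  C: 5
  H: 9
  N: 1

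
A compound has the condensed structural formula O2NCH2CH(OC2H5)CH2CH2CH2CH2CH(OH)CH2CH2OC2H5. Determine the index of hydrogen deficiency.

Element totals:
  C: 13
  H: 27
  N: 1
  O: 5
Molecular formula: C13H27NO5.
DoU = (2C + 2 + N − H − X) / 2 = (2·13 + 2 + 1 − 27 − 0) / 2 = 1.

1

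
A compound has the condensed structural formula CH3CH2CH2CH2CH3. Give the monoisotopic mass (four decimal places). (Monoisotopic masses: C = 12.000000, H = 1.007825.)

Atom tally by fragment:
  CH3 → C:1 H:3
  CH2 → C:1 H:2
  CH2 → C:1 H:2
  CH2 → C:1 H:2
  CH3 → C:1 H:3
Element totals:
  C: 5
  H: 12
Molecular formula: C5H12.
  M = 5(12.0) + 12(1.007825)
    = 60.000000 + 12.093900 = 72.093900

72.0939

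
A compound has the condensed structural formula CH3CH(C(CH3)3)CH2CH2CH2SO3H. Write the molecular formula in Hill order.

Element totals:
  C: 9
  H: 20
  O: 3
  S: 1

C9H20O3S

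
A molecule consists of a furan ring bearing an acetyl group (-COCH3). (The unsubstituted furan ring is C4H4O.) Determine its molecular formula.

C6H6O2

Atom tally by fragment:
  furan ring core → C:4 H:4 O:1
  (− 1 ring H displaced by substituents)
  + COCH3 → C:2 H:3 O:1
Element totals:
  C: 6
  H: 6
  O: 2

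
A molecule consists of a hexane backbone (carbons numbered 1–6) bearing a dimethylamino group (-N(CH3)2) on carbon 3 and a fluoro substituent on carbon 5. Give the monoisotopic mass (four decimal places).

Atom tally by fragment:
  CH3 → C:1 H:3
  CH2 → C:1 H:2
  CH(N(CH3)2) → C:3 H:7 N:1
  CH2 → C:1 H:2
  CH(F) → C:1 H:1 F:1
  CH3 → C:1 H:3
Element totals:
  C: 8
  H: 18
  F: 1
  N: 1
Molecular formula: C8H18FN.
  M = 8(12.0) + 18(1.007825) + 18.998403 + 14.003074
    = 96.000000 + 18.140850 + 18.998403 + 14.003074 = 147.142327

147.1423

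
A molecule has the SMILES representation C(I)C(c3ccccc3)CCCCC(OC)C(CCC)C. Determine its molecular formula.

C19H31IO

Atom tally by fragment:
  ICH2 → C:1 H:2 I:1
  CH(C6H5) → C:7 H:6
  CH2 → C:1 H:2
  CH2 → C:1 H:2
  CH2 → C:1 H:2
  CH2 → C:1 H:2
  CH(OCH3) → C:2 H:4 O:1
  CH(CH2CH2CH3) → C:4 H:8
  CH3 → C:1 H:3
Element totals:
  C: 19
  H: 31
  I: 1
  O: 1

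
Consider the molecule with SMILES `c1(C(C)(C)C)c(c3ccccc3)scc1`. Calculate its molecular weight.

216.34 g/mol

Atom tally by fragment:
  thiophene ring core → C:4 H:4 S:1
  (− 2 ring H displaced by substituents)
  + C(CH3)3 → C:4 H:9
  + C6H5 → C:6 H:5
Element totals:
  C: 14
  H: 16
  S: 1
Molecular formula: C14H16S.
  M = 14(12.011) + 16(1.008) + 32.06
    = 168.154 + 16.128 + 32.060 = 216.342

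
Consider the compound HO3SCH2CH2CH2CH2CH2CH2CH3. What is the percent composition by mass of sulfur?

Atom tally by fragment:
  HO3SCH2 → C:1 H:3 S:1 O:3
  CH2 → C:1 H:2
  CH2 → C:1 H:2
  CH2 → C:1 H:2
  CH2 → C:1 H:2
  CH2 → C:1 H:2
  CH3 → C:1 H:3
Element totals:
  C: 7
  H: 16
  O: 3
  S: 1
Molecular formula: C7H16O3S.
Molar mass = 180.262 g/mol.
Mass from S: 1 × 32.06 = 32.060 g/mol.
%S = 32.060 / 180.262 × 100 = 17.79%.

17.79%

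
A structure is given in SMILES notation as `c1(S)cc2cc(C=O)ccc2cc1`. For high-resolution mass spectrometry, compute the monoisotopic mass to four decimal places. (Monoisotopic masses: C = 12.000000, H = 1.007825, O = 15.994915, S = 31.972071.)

Atom tally by fragment:
  naphthalene ring system core → C:10 H:8
  (− 2 ring H displaced by substituents)
  + SH → S:1 H:1
  + CHO → C:1 H:1 O:1
Element totals:
  C: 11
  H: 8
  O: 1
  S: 1
Molecular formula: C11H8OS.
  M = 11(12.0) + 8(1.007825) + 15.994915 + 31.972071
    = 132.000000 + 8.062600 + 15.994915 + 31.972071 = 188.029586

188.0296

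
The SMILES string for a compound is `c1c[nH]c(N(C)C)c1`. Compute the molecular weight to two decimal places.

Atom tally by fragment:
  pyrrole ring core → C:4 H:5 N:1
  (− 1 ring H displaced by substituents)
  + N(CH3)2 → N:1 C:2 H:6
Element totals:
  C: 6
  H: 10
  N: 2
Molecular formula: C6H10N2.
  M = 6(12.011) + 10(1.008) + 2(14.007)
    = 72.066 + 10.080 + 28.014 = 110.160

110.16 g/mol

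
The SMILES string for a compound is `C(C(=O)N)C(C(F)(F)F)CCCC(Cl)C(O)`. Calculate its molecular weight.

261.67 g/mol

Atom tally by fragment:
  H2NOCCH2 → C:2 H:4 O:1 N:1
  CH(CF3) → C:2 H:1 F:3
  CH2 → C:1 H:2
  CH2 → C:1 H:2
  CH2 → C:1 H:2
  CH(Cl) → C:1 H:1 Cl:1
  CH2OH → C:1 H:3 O:1
Element totals:
  C: 9
  H: 15
  Cl: 1
  F: 3
  N: 1
  O: 2
Molecular formula: C9H15ClF3NO2.
  M = 9(12.011) + 15(1.008) + 35.45 + 3(18.998) + 14.007 + 2(15.999)
    = 108.099 + 15.120 + 35.450 + 56.994 + 14.007 + 31.998 = 261.668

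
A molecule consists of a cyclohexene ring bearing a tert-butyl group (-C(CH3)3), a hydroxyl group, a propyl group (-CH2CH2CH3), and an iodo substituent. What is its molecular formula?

Atom tally by fragment:
  cyclohexene ring core → C:6 H:10
  (− 4 ring H displaced by substituents)
  + C(CH3)3 → C:4 H:9
  + OH → O:1 H:1
  + CH2CH2CH3 → C:3 H:7
  + I → I:1
Element totals:
  C: 13
  H: 23
  I: 1
  O: 1

C13H23IO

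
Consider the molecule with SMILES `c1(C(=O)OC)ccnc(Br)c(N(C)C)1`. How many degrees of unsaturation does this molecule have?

5

Atom tally by fragment:
  pyridine ring core → C:5 H:5 N:1
  (− 3 ring H displaced by substituents)
  + COOCH3 → C:2 H:3 O:2
  + Br → Br:1
  + N(CH3)2 → N:1 C:2 H:6
Element totals:
  C: 9
  H: 11
  Br: 1
  N: 2
  O: 2
Molecular formula: C9H11BrN2O2.
DoU = (2C + 2 + N − H − X) / 2 = (2·9 + 2 + 2 − 11 − 1) / 2 = 5.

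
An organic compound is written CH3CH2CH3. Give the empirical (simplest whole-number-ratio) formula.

C3H8

Element totals:
  C: 3
  H: 8
Molecular formula: C3H8.
gcd of subscripts (3, 8) = 1, so the empirical formula equals the molecular formula.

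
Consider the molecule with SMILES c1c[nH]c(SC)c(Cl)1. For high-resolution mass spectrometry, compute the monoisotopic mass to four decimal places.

146.9909

Atom tally by fragment:
  pyrrole ring core → C:4 H:5 N:1
  (− 2 ring H displaced by substituents)
  + SCH3 → C:1 H:3 S:1
  + Cl → Cl:1
Element totals:
  C: 5
  H: 6
  Cl: 1
  N: 1
  S: 1
Molecular formula: C5H6ClNS.
  M = 5(12.0) + 6(1.007825) + 34.968853 + 14.003074 + 31.972071
    = 60.000000 + 6.046950 + 34.968853 + 14.003074 + 31.972071 = 146.990948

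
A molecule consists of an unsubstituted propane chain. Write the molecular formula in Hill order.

C3H8

Atom tally by fragment:
  CH3 → C:1 H:3
  CH2 → C:1 H:2
  CH3 → C:1 H:3
Element totals:
  C: 3
  H: 8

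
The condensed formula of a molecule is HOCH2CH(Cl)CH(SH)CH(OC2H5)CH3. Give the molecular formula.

Atom tally by fragment:
  HOCH2 → C:1 H:3 O:1
  CH(Cl) → C:1 H:1 Cl:1
  CH(SH) → C:1 H:2 S:1
  CH(OC2H5) → C:3 H:6 O:1
  CH3 → C:1 H:3
Element totals:
  C: 7
  H: 15
  Cl: 1
  O: 2
  S: 1

C7H15ClO2S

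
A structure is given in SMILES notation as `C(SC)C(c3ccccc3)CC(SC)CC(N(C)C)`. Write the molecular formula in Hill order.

C16H27NS2

Atom tally by fragment:
  CH3SCH2 → C:2 H:5 S:1
  CH(C6H5) → C:7 H:6
  CH2 → C:1 H:2
  CH(SCH3) → C:2 H:4 S:1
  CH2 → C:1 H:2
  CH2N(CH3)2 → C:3 H:8 N:1
Element totals:
  C: 16
  H: 27
  N: 1
  S: 2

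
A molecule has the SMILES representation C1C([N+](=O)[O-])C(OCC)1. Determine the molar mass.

131.13 g/mol

Atom tally by fragment:
  cyclopropane ring core → C:3 H:6
  (− 2 ring H displaced by substituents)
  + NO2 → N:1 O:2
  + OC2H5 → C:2 H:5 O:1
Element totals:
  C: 5
  H: 9
  N: 1
  O: 3
Molecular formula: C5H9NO3.
  M = 5(12.011) + 9(1.008) + 14.007 + 3(15.999)
    = 60.055 + 9.072 + 14.007 + 47.997 = 131.131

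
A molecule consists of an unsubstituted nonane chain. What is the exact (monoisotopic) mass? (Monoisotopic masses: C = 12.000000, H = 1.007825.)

Atom tally by fragment:
  CH3 → C:1 H:3
  CH2 → C:1 H:2
  CH2 → C:1 H:2
  CH2 → C:1 H:2
  CH2 → C:1 H:2
  CH2 → C:1 H:2
  CH2 → C:1 H:2
  CH2 → C:1 H:2
  CH3 → C:1 H:3
Element totals:
  C: 9
  H: 20
Molecular formula: C9H20.
  M = 9(12.0) + 20(1.007825)
    = 108.000000 + 20.156500 = 128.156500

128.1565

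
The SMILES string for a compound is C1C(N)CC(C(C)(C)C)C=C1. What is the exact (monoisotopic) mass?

Atom tally by fragment:
  cyclohexene ring core → C:6 H:10
  (− 2 ring H displaced by substituents)
  + NH2 → N:1 H:2
  + C(CH3)3 → C:4 H:9
Element totals:
  C: 10
  H: 19
  N: 1
Molecular formula: C10H19N.
  M = 10(12.0) + 19(1.007825) + 14.003074
    = 120.000000 + 19.148675 + 14.003074 = 153.151749

153.1517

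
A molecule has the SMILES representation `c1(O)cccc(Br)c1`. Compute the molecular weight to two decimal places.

Atom tally by fragment:
  benzene ring core → C:6 H:6
  (− 2 ring H displaced by substituents)
  + OH → O:1 H:1
  + Br → Br:1
Element totals:
  C: 6
  H: 5
  Br: 1
  O: 1
Molecular formula: C6H5BrO.
  M = 6(12.011) + 5(1.008) + 79.904 + 15.999
    = 72.066 + 5.040 + 79.904 + 15.999 = 173.009

173.01 g/mol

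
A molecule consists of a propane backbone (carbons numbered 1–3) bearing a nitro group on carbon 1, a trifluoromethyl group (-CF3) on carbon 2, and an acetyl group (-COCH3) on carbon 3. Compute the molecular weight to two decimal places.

199.13 g/mol

Atom tally by fragment:
  O2NCH2 → C:1 H:2 N:1 O:2
  CH(CF3) → C:2 H:1 F:3
  CH2COCH3 → C:3 H:5 O:1
Element totals:
  C: 6
  H: 8
  F: 3
  N: 1
  O: 3
Molecular formula: C6H8F3NO3.
  M = 6(12.011) + 8(1.008) + 3(18.998) + 14.007 + 3(15.999)
    = 72.066 + 8.064 + 56.994 + 14.007 + 47.997 = 199.128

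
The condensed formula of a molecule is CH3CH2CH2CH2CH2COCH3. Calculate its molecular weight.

114.19 g/mol

Element totals:
  C: 7
  H: 14
  O: 1
Molecular formula: C7H14O.
  M = 7(12.011) + 14(1.008) + 15.999
    = 84.077 + 14.112 + 15.999 = 114.188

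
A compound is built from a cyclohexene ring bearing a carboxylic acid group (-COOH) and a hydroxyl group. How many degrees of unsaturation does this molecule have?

3

Atom tally by fragment:
  cyclohexene ring core → C:6 H:10
  (− 2 ring H displaced by substituents)
  + COOH → C:1 H:1 O:2
  + OH → O:1 H:1
Element totals:
  C: 7
  H: 10
  O: 3
Molecular formula: C7H10O3.
DoU = (2C + 2 + N − H − X) / 2 = (2·7 + 2 + 0 − 10 − 0) / 2 = 3.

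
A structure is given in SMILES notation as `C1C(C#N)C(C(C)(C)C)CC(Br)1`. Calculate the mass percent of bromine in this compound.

Atom tally by fragment:
  cyclopentane ring core → C:5 H:10
  (− 3 ring H displaced by substituents)
  + CN → C:1 N:1
  + C(CH3)3 → C:4 H:9
  + Br → Br:1
Element totals:
  C: 10
  H: 16
  Br: 1
  N: 1
Molecular formula: C10H16BrN.
Molar mass = 230.149 g/mol.
Mass from Br: 1 × 79.904 = 79.904 g/mol.
%Br = 79.904 / 230.149 × 100 = 34.72%.

34.72%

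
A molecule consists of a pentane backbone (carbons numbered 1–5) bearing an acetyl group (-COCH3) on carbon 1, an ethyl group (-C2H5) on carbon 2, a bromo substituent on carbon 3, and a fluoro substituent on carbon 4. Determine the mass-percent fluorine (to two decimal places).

Atom tally by fragment:
  CH3COCH2 → C:3 H:5 O:1
  CH(C2H5) → C:3 H:6
  CH(Br) → C:1 H:1 Br:1
  CH(F) → C:1 H:1 F:1
  CH3 → C:1 H:3
Element totals:
  C: 9
  H: 16
  Br: 1
  F: 1
  O: 1
Molecular formula: C9H16BrFO.
Molar mass = 239.128 g/mol.
Mass from F: 1 × 18.998 = 18.998 g/mol.
%F = 18.998 / 239.128 × 100 = 7.94%.

7.94%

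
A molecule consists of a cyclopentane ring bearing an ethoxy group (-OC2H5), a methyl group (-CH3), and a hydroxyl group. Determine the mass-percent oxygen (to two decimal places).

22.19%

Atom tally by fragment:
  cyclopentane ring core → C:5 H:10
  (− 3 ring H displaced by substituents)
  + OC2H5 → C:2 H:5 O:1
  + CH3 → C:1 H:3
  + OH → O:1 H:1
Element totals:
  C: 8
  H: 16
  O: 2
Molecular formula: C8H16O2.
Molar mass = 144.214 g/mol.
Mass from O: 2 × 15.999 = 31.998 g/mol.
%O = 31.998 / 144.214 × 100 = 22.19%.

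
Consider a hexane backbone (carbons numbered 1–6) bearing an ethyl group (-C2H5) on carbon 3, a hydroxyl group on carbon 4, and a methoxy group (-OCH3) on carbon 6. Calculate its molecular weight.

Atom tally by fragment:
  CH3 → C:1 H:3
  CH2 → C:1 H:2
  CH(C2H5) → C:3 H:6
  CH(OH) → C:1 H:2 O:1
  CH2 → C:1 H:2
  CH2OCH3 → C:2 H:5 O:1
Element totals:
  C: 9
  H: 20
  O: 2
Molecular formula: C9H20O2.
  M = 9(12.011) + 20(1.008) + 2(15.999)
    = 108.099 + 20.160 + 31.998 = 160.257

160.26 g/mol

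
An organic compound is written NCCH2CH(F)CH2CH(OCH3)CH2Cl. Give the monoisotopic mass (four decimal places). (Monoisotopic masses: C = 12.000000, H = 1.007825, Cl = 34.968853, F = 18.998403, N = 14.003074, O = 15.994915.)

179.0513

Atom tally by fragment:
  NCCH2 → C:2 H:2 N:1
  CH(F) → C:1 H:1 F:1
  CH2 → C:1 H:2
  CH(OCH3) → C:2 H:4 O:1
  CH2Cl → C:1 H:2 Cl:1
Element totals:
  C: 7
  H: 11
  Cl: 1
  F: 1
  N: 1
  O: 1
Molecular formula: C7H11ClFNO.
  M = 7(12.0) + 11(1.007825) + 34.968853 + 18.998403 + 14.003074 + 15.994915
    = 84.000000 + 11.086075 + 34.968853 + 18.998403 + 14.003074 + 15.994915 = 179.051320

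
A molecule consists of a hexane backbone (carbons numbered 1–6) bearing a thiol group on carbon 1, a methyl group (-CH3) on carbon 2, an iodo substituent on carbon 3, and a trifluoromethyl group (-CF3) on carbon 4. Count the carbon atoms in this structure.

8

Atom tally by fragment:
  HSCH2 → C:1 H:3 S:1
  CH(CH3) → C:2 H:4
  CH(I) → C:1 H:1 I:1
  CH(CF3) → C:2 H:1 F:3
  CH2 → C:1 H:2
  CH3 → C:1 H:3
Element totals:
  C: 8
  H: 14
  F: 3
  I: 1
  S: 1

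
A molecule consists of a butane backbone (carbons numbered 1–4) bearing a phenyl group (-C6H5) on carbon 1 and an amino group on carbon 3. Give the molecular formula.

C10H15N

Atom tally by fragment:
  C6H5CH2 → C:7 H:7
  CH2 → C:1 H:2
  CH(NH2) → C:1 H:3 N:1
  CH3 → C:1 H:3
Element totals:
  C: 10
  H: 15
  N: 1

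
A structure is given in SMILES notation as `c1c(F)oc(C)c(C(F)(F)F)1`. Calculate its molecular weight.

Atom tally by fragment:
  furan ring core → C:4 H:4 O:1
  (− 3 ring H displaced by substituents)
  + F → F:1
  + CH3 → C:1 H:3
  + CF3 → C:1 F:3
Element totals:
  C: 6
  H: 4
  F: 4
  O: 1
Molecular formula: C6H4F4O.
  M = 6(12.011) + 4(1.008) + 4(18.998) + 15.999
    = 72.066 + 4.032 + 75.992 + 15.999 = 168.089

168.09 g/mol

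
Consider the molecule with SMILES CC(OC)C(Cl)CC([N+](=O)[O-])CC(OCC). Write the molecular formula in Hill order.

Atom tally by fragment:
  CH3 → C:1 H:3
  CH(OCH3) → C:2 H:4 O:1
  CH(Cl) → C:1 H:1 Cl:1
  CH2 → C:1 H:2
  CH(NO2) → C:1 H:1 N:1 O:2
  CH2 → C:1 H:2
  CH2OC2H5 → C:3 H:7 O:1
Element totals:
  C: 10
  H: 20
  Cl: 1
  N: 1
  O: 4

C10H20ClNO4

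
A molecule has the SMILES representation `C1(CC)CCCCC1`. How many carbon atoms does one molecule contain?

8

Atom tally by fragment:
  cyclohexane ring core → C:6 H:12
  (− 1 ring H displaced by substituents)
  + C2H5 → C:2 H:5
Element totals:
  C: 8
  H: 16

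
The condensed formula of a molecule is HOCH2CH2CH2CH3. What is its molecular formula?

C4H10O

Atom tally by fragment:
  HOCH2CH2 → C:2 H:5 O:1
  CH2 → C:1 H:2
  CH3 → C:1 H:3
Element totals:
  C: 4
  H: 10
  O: 1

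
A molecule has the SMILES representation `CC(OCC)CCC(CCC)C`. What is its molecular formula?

Atom tally by fragment:
  CH3 → C:1 H:3
  CH(OC2H5) → C:3 H:6 O:1
  CH2 → C:1 H:2
  CH2 → C:1 H:2
  CH(CH2CH2CH3) → C:4 H:8
  CH3 → C:1 H:3
Element totals:
  C: 11
  H: 24
  O: 1

C11H24O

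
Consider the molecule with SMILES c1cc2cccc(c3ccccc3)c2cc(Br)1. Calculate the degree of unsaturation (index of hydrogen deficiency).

Atom tally by fragment:
  naphthalene ring system core → C:10 H:8
  (− 2 ring H displaced by substituents)
  + C6H5 → C:6 H:5
  + Br → Br:1
Element totals:
  C: 16
  H: 11
  Br: 1
Molecular formula: C16H11Br.
DoU = (2C + 2 + N − H − X) / 2 = (2·16 + 2 + 0 − 11 − 1) / 2 = 11.

11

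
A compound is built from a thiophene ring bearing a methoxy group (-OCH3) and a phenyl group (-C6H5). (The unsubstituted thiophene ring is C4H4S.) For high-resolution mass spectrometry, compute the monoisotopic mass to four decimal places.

190.0452

Atom tally by fragment:
  thiophene ring core → C:4 H:4 S:1
  (− 2 ring H displaced by substituents)
  + OCH3 → C:1 H:3 O:1
  + C6H5 → C:6 H:5
Element totals:
  C: 11
  H: 10
  O: 1
  S: 1
Molecular formula: C11H10OS.
  M = 11(12.0) + 10(1.007825) + 15.994915 + 31.972071
    = 132.000000 + 10.078250 + 15.994915 + 31.972071 = 190.045236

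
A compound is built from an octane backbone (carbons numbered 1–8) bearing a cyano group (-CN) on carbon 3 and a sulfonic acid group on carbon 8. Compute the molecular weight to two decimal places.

Atom tally by fragment:
  CH3 → C:1 H:3
  CH2 → C:1 H:2
  CH(CN) → C:2 H:1 N:1
  CH2 → C:1 H:2
  CH2 → C:1 H:2
  CH2 → C:1 H:2
  CH2 → C:1 H:2
  CH2SO3H → C:1 H:3 S:1 O:3
Element totals:
  C: 9
  H: 17
  N: 1
  O: 3
  S: 1
Molecular formula: C9H17NO3S.
  M = 9(12.011) + 17(1.008) + 14.007 + 3(15.999) + 32.06
    = 108.099 + 17.136 + 14.007 + 47.997 + 32.060 = 219.299

219.30 g/mol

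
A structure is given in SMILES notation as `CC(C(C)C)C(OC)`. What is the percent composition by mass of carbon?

72.35%

Atom tally by fragment:
  CH3 → C:1 H:3
  CH(CH(CH3)2) → C:4 H:8
  CH2OCH3 → C:2 H:5 O:1
Element totals:
  C: 7
  H: 16
  O: 1
Molecular formula: C7H16O.
Molar mass = 116.204 g/mol.
Mass from C: 7 × 12.011 = 84.077 g/mol.
%C = 84.077 / 116.204 × 100 = 72.35%.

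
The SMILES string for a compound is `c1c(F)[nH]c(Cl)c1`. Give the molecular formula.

Atom tally by fragment:
  pyrrole ring core → C:4 H:5 N:1
  (− 2 ring H displaced by substituents)
  + F → F:1
  + Cl → Cl:1
Element totals:
  C: 4
  H: 3
  Cl: 1
  F: 1
  N: 1

C4H3ClFN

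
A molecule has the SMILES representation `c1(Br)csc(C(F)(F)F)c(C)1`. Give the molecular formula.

Atom tally by fragment:
  thiophene ring core → C:4 H:4 S:1
  (− 3 ring H displaced by substituents)
  + Br → Br:1
  + CF3 → C:1 F:3
  + CH3 → C:1 H:3
Element totals:
  C: 6
  H: 4
  Br: 1
  F: 3
  S: 1

C6H4BrF3S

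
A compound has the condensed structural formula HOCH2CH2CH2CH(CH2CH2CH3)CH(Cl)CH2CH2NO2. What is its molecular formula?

C10H20ClNO3

Atom tally by fragment:
  HOCH2 → C:1 H:3 O:1
  CH2 → C:1 H:2
  CH2 → C:1 H:2
  CH(CH2CH2CH3) → C:4 H:8
  CH(Cl) → C:1 H:1 Cl:1
  CH2 → C:1 H:2
  CH2NO2 → C:1 H:2 N:1 O:2
Element totals:
  C: 10
  H: 20
  Cl: 1
  N: 1
  O: 3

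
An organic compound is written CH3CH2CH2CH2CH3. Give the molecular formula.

Atom tally by fragment:
  CH3 → C:1 H:3
  CH2 → C:1 H:2
  CH2 → C:1 H:2
  CH2 → C:1 H:2
  CH3 → C:1 H:3
Element totals:
  C: 5
  H: 12

C5H12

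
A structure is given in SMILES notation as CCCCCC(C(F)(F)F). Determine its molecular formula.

C7H13F3

Atom tally by fragment:
  CH3 → C:1 H:3
  CH2 → C:1 H:2
  CH2 → C:1 H:2
  CH2 → C:1 H:2
  CH2 → C:1 H:2
  CH2CF3 → C:2 H:2 F:3
Element totals:
  C: 7
  H: 13
  F: 3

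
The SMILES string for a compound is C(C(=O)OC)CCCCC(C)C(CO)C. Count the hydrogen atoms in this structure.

Atom tally by fragment:
  CH3OOCCH2 → C:3 H:5 O:2
  CH2 → C:1 H:2
  CH2 → C:1 H:2
  CH2 → C:1 H:2
  CH2 → C:1 H:2
  CH(CH3) → C:2 H:4
  CH(CH2OH) → C:2 H:4 O:1
  CH3 → C:1 H:3
Element totals:
  C: 12
  H: 24
  O: 3

24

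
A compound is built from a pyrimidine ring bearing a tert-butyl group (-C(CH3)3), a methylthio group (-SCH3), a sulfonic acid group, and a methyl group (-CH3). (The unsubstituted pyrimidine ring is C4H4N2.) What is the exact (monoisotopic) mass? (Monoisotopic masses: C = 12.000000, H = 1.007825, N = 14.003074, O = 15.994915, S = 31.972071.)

Atom tally by fragment:
  pyrimidine ring core → C:4 H:4 N:2
  (− 4 ring H displaced by substituents)
  + C(CH3)3 → C:4 H:9
  + SCH3 → C:1 H:3 S:1
  + SO3H → S:1 O:3 H:1
  + CH3 → C:1 H:3
Element totals:
  C: 10
  H: 16
  N: 2
  O: 3
  S: 2
Molecular formula: C10H16N2O3S2.
  M = 10(12.0) + 16(1.007825) + 2(14.003074) + 3(15.994915) + 2(31.972071)
    = 120.000000 + 16.125200 + 28.006148 + 47.984745 + 63.944142 = 276.060235

276.0602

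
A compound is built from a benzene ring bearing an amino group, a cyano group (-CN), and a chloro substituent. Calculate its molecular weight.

Atom tally by fragment:
  benzene ring core → C:6 H:6
  (− 3 ring H displaced by substituents)
  + NH2 → N:1 H:2
  + CN → C:1 N:1
  + Cl → Cl:1
Element totals:
  C: 7
  H: 5
  Cl: 1
  N: 2
Molecular formula: C7H5ClN2.
  M = 7(12.011) + 5(1.008) + 35.45 + 2(14.007)
    = 84.077 + 5.040 + 35.450 + 28.014 = 152.581

152.58 g/mol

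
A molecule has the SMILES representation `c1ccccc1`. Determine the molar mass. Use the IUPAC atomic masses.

78.11 g/mol

Atom tally by fragment:
  benzene ring core → C:6 H:6
Element totals:
  C: 6
  H: 6
Molecular formula: C6H6.
  M = 6(12.011) + 6(1.008)
    = 72.066 + 6.048 = 78.114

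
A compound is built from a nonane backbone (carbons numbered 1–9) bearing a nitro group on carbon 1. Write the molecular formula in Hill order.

Atom tally by fragment:
  O2NCH2 → C:1 H:2 N:1 O:2
  CH2 → C:1 H:2
  CH2 → C:1 H:2
  CH2 → C:1 H:2
  CH2 → C:1 H:2
  CH2 → C:1 H:2
  CH2 → C:1 H:2
  CH2 → C:1 H:2
  CH3 → C:1 H:3
Element totals:
  C: 9
  H: 19
  N: 1
  O: 2

C9H19NO2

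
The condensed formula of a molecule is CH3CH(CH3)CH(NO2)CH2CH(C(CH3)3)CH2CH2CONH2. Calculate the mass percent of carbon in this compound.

60.44%

Atom tally by fragment:
  CH3 → C:1 H:3
  CH(CH3) → C:2 H:4
  CH(NO2) → C:1 H:1 N:1 O:2
  CH2 → C:1 H:2
  CH(C(CH3)3) → C:5 H:10
  CH2 → C:1 H:2
  CH2CONH2 → C:2 H:4 O:1 N:1
Element totals:
  C: 13
  H: 26
  N: 2
  O: 3
Molecular formula: C13H26N2O3.
Molar mass = 258.362 g/mol.
Mass from C: 13 × 12.011 = 156.143 g/mol.
%C = 156.143 / 258.362 × 100 = 60.44%.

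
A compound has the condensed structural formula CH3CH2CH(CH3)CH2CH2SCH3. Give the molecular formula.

C7H16S

Element totals:
  C: 7
  H: 16
  S: 1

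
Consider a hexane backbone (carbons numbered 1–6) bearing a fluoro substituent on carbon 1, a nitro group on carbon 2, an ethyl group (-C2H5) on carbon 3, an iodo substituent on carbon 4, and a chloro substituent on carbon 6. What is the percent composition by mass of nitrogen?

Atom tally by fragment:
  FCH2 → C:1 H:2 F:1
  CH(NO2) → C:1 H:1 N:1 O:2
  CH(C2H5) → C:3 H:6
  CH(I) → C:1 H:1 I:1
  CH2 → C:1 H:2
  CH2Cl → C:1 H:2 Cl:1
Element totals:
  C: 8
  H: 14
  Cl: 1
  F: 1
  I: 1
  N: 1
  O: 2
Molecular formula: C8H14ClFINO2.
Molar mass = 337.557 g/mol.
Mass from N: 1 × 14.007 = 14.007 g/mol.
%N = 14.007 / 337.557 × 100 = 4.15%.

4.15%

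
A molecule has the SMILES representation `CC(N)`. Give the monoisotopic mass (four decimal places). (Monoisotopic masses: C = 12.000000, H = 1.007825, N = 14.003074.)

Atom tally by fragment:
  CH3 → C:1 H:3
  CH2NH2 → C:1 H:4 N:1
Element totals:
  C: 2
  H: 7
  N: 1
Molecular formula: C2H7N.
  M = 2(12.0) + 7(1.007825) + 14.003074
    = 24.000000 + 7.054775 + 14.003074 = 45.057849

45.0578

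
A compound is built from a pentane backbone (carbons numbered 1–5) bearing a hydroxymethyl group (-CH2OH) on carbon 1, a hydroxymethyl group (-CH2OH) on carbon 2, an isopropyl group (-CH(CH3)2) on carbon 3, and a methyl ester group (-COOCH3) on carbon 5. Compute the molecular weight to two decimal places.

Atom tally by fragment:
  HOCH2CH2 → C:2 H:5 O:1
  CH(CH2OH) → C:2 H:4 O:1
  CH(CH(CH3)2) → C:4 H:8
  CH2 → C:1 H:2
  CH2COOCH3 → C:3 H:5 O:2
Element totals:
  C: 12
  H: 24
  O: 4
Molecular formula: C12H24O4.
  M = 12(12.011) + 24(1.008) + 4(15.999)
    = 144.132 + 24.192 + 63.996 = 232.320

232.32 g/mol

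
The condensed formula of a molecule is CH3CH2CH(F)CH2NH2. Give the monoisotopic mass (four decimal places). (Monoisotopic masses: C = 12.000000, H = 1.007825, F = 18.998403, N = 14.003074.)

Atom tally by fragment:
  CH3 → C:1 H:3
  CH2 → C:1 H:2
  CH(F) → C:1 H:1 F:1
  CH2NH2 → C:1 H:4 N:1
Element totals:
  C: 4
  H: 10
  F: 1
  N: 1
Molecular formula: C4H10FN.
  M = 4(12.0) + 10(1.007825) + 18.998403 + 14.003074
    = 48.000000 + 10.078250 + 18.998403 + 14.003074 = 91.079727

91.0797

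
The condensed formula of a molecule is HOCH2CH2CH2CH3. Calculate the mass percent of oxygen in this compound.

Element totals:
  C: 4
  H: 10
  O: 1
Molecular formula: C4H10O.
Molar mass = 74.123 g/mol.
Mass from O: 1 × 15.999 = 15.999 g/mol.
%O = 15.999 / 74.123 × 100 = 21.58%.

21.58%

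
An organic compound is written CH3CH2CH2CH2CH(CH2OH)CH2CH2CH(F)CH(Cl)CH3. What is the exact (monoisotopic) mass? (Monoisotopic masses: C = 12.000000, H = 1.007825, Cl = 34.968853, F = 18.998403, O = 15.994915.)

Atom tally by fragment:
  CH3 → C:1 H:3
  CH2 → C:1 H:2
  CH2 → C:1 H:2
  CH2 → C:1 H:2
  CH(CH2OH) → C:2 H:4 O:1
  CH2 → C:1 H:2
  CH2 → C:1 H:2
  CH(F) → C:1 H:1 F:1
  CH(Cl) → C:1 H:1 Cl:1
  CH3 → C:1 H:3
Element totals:
  C: 11
  H: 22
  Cl: 1
  F: 1
  O: 1
Molecular formula: C11H22ClFO.
  M = 11(12.0) + 22(1.007825) + 34.968853 + 18.998403 + 15.994915
    = 132.000000 + 22.172150 + 34.968853 + 18.998403 + 15.994915 = 224.134321

224.1343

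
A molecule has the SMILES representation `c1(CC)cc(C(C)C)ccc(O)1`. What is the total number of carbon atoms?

Atom tally by fragment:
  benzene ring core → C:6 H:6
  (− 3 ring H displaced by substituents)
  + C2H5 → C:2 H:5
  + CH(CH3)2 → C:3 H:7
  + OH → O:1 H:1
Element totals:
  C: 11
  H: 16
  O: 1

11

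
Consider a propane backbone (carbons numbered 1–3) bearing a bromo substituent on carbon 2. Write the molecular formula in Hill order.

Atom tally by fragment:
  CH3 → C:1 H:3
  CH(Br) → C:1 H:1 Br:1
  CH3 → C:1 H:3
Element totals:
  C: 3
  H: 7
  Br: 1

C3H7Br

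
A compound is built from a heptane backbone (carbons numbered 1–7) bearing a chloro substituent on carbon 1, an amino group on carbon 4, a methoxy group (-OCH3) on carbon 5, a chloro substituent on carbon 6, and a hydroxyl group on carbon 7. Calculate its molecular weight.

230.13 g/mol

Atom tally by fragment:
  ClCH2 → C:1 H:2 Cl:1
  CH2 → C:1 H:2
  CH2 → C:1 H:2
  CH(NH2) → C:1 H:3 N:1
  CH(OCH3) → C:2 H:4 O:1
  CH(Cl) → C:1 H:1 Cl:1
  CH2OH → C:1 H:3 O:1
Element totals:
  C: 8
  H: 17
  Cl: 2
  N: 1
  O: 2
Molecular formula: C8H17Cl2NO2.
  M = 8(12.011) + 17(1.008) + 2(35.45) + 14.007 + 2(15.999)
    = 96.088 + 17.136 + 70.900 + 14.007 + 31.998 = 230.129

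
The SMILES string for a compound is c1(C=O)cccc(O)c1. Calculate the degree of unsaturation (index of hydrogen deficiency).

5

Atom tally by fragment:
  benzene ring core → C:6 H:6
  (− 2 ring H displaced by substituents)
  + CHO → C:1 H:1 O:1
  + OH → O:1 H:1
Element totals:
  C: 7
  H: 6
  O: 2
Molecular formula: C7H6O2.
DoU = (2C + 2 + N − H − X) / 2 = (2·7 + 2 + 0 − 6 − 0) / 2 = 5.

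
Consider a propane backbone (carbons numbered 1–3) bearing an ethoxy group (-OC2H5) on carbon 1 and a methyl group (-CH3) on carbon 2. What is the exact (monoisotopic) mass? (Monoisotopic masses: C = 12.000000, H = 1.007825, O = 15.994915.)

102.1045

Atom tally by fragment:
  C2H5OCH2 → C:3 H:7 O:1
  CH(CH3) → C:2 H:4
  CH3 → C:1 H:3
Element totals:
  C: 6
  H: 14
  O: 1
Molecular formula: C6H14O.
  M = 6(12.0) + 14(1.007825) + 15.994915
    = 72.000000 + 14.109550 + 15.994915 = 102.104465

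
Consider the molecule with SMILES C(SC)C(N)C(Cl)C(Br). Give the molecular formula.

C5H11BrClNS

Atom tally by fragment:
  CH3SCH2 → C:2 H:5 S:1
  CH(NH2) → C:1 H:3 N:1
  CH(Cl) → C:1 H:1 Cl:1
  CH2Br → C:1 H:2 Br:1
Element totals:
  C: 5
  H: 11
  Br: 1
  Cl: 1
  N: 1
  S: 1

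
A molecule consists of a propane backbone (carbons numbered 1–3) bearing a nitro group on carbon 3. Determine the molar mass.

89.09 g/mol

Atom tally by fragment:
  CH3 → C:1 H:3
  CH2 → C:1 H:2
  CH2NO2 → C:1 H:2 N:1 O:2
Element totals:
  C: 3
  H: 7
  N: 1
  O: 2
Molecular formula: C3H7NO2.
  M = 3(12.011) + 7(1.008) + 14.007 + 2(15.999)
    = 36.033 + 7.056 + 14.007 + 31.998 = 89.094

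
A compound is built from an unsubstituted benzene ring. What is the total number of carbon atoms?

6

Atom tally by fragment:
  benzene ring core → C:6 H:6
Element totals:
  C: 6
  H: 6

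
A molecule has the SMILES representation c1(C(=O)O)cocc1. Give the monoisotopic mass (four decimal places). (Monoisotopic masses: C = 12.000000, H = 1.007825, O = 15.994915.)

Atom tally by fragment:
  furan ring core → C:4 H:4 O:1
  (− 1 ring H displaced by substituents)
  + COOH → C:1 H:1 O:2
Element totals:
  C: 5
  H: 4
  O: 3
Molecular formula: C5H4O3.
  M = 5(12.0) + 4(1.007825) + 3(15.994915)
    = 60.000000 + 4.031300 + 47.984745 = 112.016045

112.0160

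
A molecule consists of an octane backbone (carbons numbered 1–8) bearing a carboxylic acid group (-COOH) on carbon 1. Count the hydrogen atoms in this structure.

18

Atom tally by fragment:
  HOOCCH2 → C:2 H:3 O:2
  CH2 → C:1 H:2
  CH2 → C:1 H:2
  CH2 → C:1 H:2
  CH2 → C:1 H:2
  CH2 → C:1 H:2
  CH2 → C:1 H:2
  CH3 → C:1 H:3
Element totals:
  C: 9
  H: 18
  O: 2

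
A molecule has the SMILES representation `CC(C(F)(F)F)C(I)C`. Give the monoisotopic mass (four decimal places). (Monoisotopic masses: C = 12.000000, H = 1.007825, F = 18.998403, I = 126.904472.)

251.9623

Atom tally by fragment:
  CH3 → C:1 H:3
  CH(CF3) → C:2 H:1 F:3
  CH(I) → C:1 H:1 I:1
  CH3 → C:1 H:3
Element totals:
  C: 5
  H: 8
  F: 3
  I: 1
Molecular formula: C5H8F3I.
  M = 5(12.0) + 8(1.007825) + 3(18.998403) + 126.904472
    = 60.000000 + 8.062600 + 56.995209 + 126.904472 = 251.962281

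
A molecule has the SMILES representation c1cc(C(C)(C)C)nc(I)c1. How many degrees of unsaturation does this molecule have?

4

Atom tally by fragment:
  pyridine ring core → C:5 H:5 N:1
  (− 2 ring H displaced by substituents)
  + C(CH3)3 → C:4 H:9
  + I → I:1
Element totals:
  C: 9
  H: 12
  I: 1
  N: 1
Molecular formula: C9H12IN.
DoU = (2C + 2 + N − H − X) / 2 = (2·9 + 2 + 1 − 12 − 1) / 2 = 4.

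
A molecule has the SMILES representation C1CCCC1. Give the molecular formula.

Atom tally by fragment:
  cyclopentane ring core → C:5 H:10
Element totals:
  C: 5
  H: 10

C5H10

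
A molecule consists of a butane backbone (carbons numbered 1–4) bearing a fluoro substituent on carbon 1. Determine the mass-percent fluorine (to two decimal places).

Atom tally by fragment:
  FCH2 → C:1 H:2 F:1
  CH2 → C:1 H:2
  CH2 → C:1 H:2
  CH3 → C:1 H:3
Element totals:
  C: 4
  H: 9
  F: 1
Molecular formula: C4H9F.
Molar mass = 76.114 g/mol.
Mass from F: 1 × 18.998 = 18.998 g/mol.
%F = 18.998 / 76.114 × 100 = 24.96%.

24.96%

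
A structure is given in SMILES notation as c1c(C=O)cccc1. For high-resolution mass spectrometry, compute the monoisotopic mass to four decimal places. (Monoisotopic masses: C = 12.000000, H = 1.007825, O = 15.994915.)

106.0419

Atom tally by fragment:
  benzene ring core → C:6 H:6
  (− 1 ring H displaced by substituents)
  + CHO → C:1 H:1 O:1
Element totals:
  C: 7
  H: 6
  O: 1
Molecular formula: C7H6O.
  M = 7(12.0) + 6(1.007825) + 15.994915
    = 84.000000 + 6.046950 + 15.994915 = 106.041865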